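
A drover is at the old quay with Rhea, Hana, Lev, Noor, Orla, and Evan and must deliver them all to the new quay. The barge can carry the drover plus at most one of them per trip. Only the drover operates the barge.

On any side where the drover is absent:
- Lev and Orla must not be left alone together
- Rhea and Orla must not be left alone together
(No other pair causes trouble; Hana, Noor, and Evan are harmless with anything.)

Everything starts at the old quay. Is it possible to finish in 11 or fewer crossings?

Counting alone: the drover can take at most 1 across per trip to the new quay, so moving all 6 needs at least 6 loaded trips out, with a return between consecutive ones — at least 11 crossings.
The safety rule pushes this higher. Following every safe sequence of crossings, the most of the 6 that can be at the new quay as the barge arrives there on crossing 11 is 5 — never all 6.
So the move cannot be finished within 11 crossings. (The shortest complete plan takes 13:)
1. Drover goes to the new quay with Orla.  [the old quay: Evan, Hana, Lev, Noor, Rhea | the new quay: Orla]
2. Drover goes back to the old quay alone.  [the old quay: Evan, Hana, Lev, Noor, Rhea | the new quay: Orla]
3. Drover goes to the new quay with Rhea.  [the old quay: Evan, Hana, Lev, Noor | the new quay: Orla, Rhea]
4. Drover goes back to the old quay with Orla.  [the old quay: Evan, Hana, Lev, Noor, Orla | the new quay: Rhea]
5. Drover goes to the new quay with Lev.  [the old quay: Evan, Hana, Noor, Orla | the new quay: Lev, Rhea]
6. Drover goes back to the old quay alone.  [the old quay: Evan, Hana, Noor, Orla | the new quay: Lev, Rhea]
7. Drover goes to the new quay with Hana.  [the old quay: Evan, Noor, Orla | the new quay: Hana, Lev, Rhea]
8. Drover goes back to the old quay alone.  [the old quay: Evan, Noor, Orla | the new quay: Hana, Lev, Rhea]
9. Drover goes to the new quay with Noor.  [the old quay: Evan, Orla | the new quay: Hana, Lev, Noor, Rhea]
10. Drover goes back to the old quay alone.  [the old quay: Evan, Orla | the new quay: Hana, Lev, Noor, Rhea]
11. Drover goes to the new quay with Evan.  [the old quay: Orla | the new quay: Evan, Hana, Lev, Noor, Rhea]
12. Drover goes back to the old quay alone.  [the old quay: Orla | the new quay: Evan, Hana, Lev, Noor, Rhea]
13. Drover goes to the new quay with Orla.  [the old quay: — | the new quay: Evan, Hana, Lev, Noor, Orla, Rhea]

No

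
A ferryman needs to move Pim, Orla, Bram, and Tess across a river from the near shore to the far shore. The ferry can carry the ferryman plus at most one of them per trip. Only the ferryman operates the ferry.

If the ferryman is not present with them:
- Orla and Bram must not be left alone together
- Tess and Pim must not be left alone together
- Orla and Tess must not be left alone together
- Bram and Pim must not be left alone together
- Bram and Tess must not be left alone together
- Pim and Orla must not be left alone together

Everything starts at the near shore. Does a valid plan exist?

Whatever the first load, the items left behind include a forbidden pair without the ferryman. No opening move is safe, so no plan exists.

No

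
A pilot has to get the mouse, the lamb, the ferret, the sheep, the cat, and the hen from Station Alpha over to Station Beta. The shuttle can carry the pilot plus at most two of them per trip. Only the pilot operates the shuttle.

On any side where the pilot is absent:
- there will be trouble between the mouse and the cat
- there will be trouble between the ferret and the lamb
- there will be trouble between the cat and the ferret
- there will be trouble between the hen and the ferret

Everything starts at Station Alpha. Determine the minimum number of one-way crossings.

7

Counting alone: the pilot can take at most 2 across per trip to Station Beta, so moving all 6 needs at least 3 loaded trips out, with a return between consecutive ones — at least 5 crossings.
The safety rule pushes this higher. Following every safe sequence of crossings, the most of the 6 that can be at Station Beta as the shuttle arrives there on crossing 5 is 5 — never all 6.
So no plan with fewer than 7 crossings exists, and this one achieves 7:
1. Pilot goes to Station Beta with the ferret and the mouse.  [Station Alpha: the cat, the hen, the lamb, the sheep | Station Beta: the ferret, the mouse]
2. Pilot goes back to Station Alpha alone.  [Station Alpha: the cat, the hen, the lamb, the sheep | Station Beta: the ferret, the mouse]
3. Pilot goes to Station Beta with the sheep.  [Station Alpha: the cat, the hen, the lamb | Station Beta: the ferret, the mouse, the sheep]
4. Pilot goes back to Station Alpha alone.  [Station Alpha: the cat, the hen, the lamb | Station Beta: the ferret, the mouse, the sheep]
5. Pilot goes to Station Beta with the hen and the lamb.  [Station Alpha: the cat | Station Beta: the ferret, the hen, the lamb, the mouse, the sheep]
6. Pilot goes back to Station Alpha with the ferret.  [Station Alpha: the cat, the ferret | Station Beta: the hen, the lamb, the mouse, the sheep]
7. Pilot goes to Station Beta with the cat and the ferret.  [Station Alpha: — | Station Beta: the cat, the ferret, the hen, the lamb, the mouse, the sheep]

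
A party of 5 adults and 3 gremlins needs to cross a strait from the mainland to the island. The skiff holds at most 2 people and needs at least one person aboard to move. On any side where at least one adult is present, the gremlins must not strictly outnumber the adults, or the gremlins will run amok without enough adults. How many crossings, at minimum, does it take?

Counting alone: each trip to the island takes at most 2 across and each return brings at least 1 back, so after t trips out (and t−1 returns) at most 2t − (t−1) of the 8 are across; that first reaches 8 at t = 7, so at least 13 crossings are needed.
The plan below uses exactly 13 crossings, so it is optimal:
1. 2 gremlins → the island.  (the mainland: 5A 1G; the island: 0A 2G)
2. 1 gremlin ← the mainland.  (the mainland: 5A 2G; the island: 0A 1G)
3. 2 gremlins → the island.  (the mainland: 5A 0G; the island: 0A 3G)
4. 1 gremlin ← the mainland.  (the mainland: 5A 1G; the island: 0A 2G)
5. 2 adults → the island.  (the mainland: 3A 1G; the island: 2A 2G)
6. 1 gremlin ← the mainland.  (the mainland: 3A 2G; the island: 2A 1G)
7. 1 adult and 1 gremlin → the island.  (the mainland: 2A 1G; the island: 3A 2G)
8. 1 gremlin ← the mainland.  (the mainland: 2A 2G; the island: 3A 1G)
9. 2 gremlins → the island.  (the mainland: 2A 0G; the island: 3A 3G)
10. 1 gremlin ← the mainland.  (the mainland: 2A 1G; the island: 3A 2G)
11. 1 adult and 1 gremlin → the island.  (the mainland: 1A 0G; the island: 4A 3G)
12. 1 gremlin ← the mainland.  (the mainland: 1A 1G; the island: 4A 2G)
13. 1 adult and 1 gremlin → the island.  (the mainland: 0A 0G; the island: 5A 3G)

13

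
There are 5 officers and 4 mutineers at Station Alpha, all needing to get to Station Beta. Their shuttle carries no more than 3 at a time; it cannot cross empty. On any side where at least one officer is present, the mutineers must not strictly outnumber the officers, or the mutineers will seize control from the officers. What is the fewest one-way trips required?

Counting alone: each trip to Station Beta takes at most 3 across and each return brings at least 1 back, so after t trips out (and t−1 returns) at most 3t − (t−1) of the 9 are across; that first reaches 9 at t = 4, so at least 7 crossings are needed.
The plan below uses exactly 7 crossings, so it is optimal:
1. 3 mutineers → Station Beta.  (Station Alpha: 5O 1M; Station Beta: 0O 3M)
2. 1 mutineer ← Station Alpha.  (Station Alpha: 5O 2M; Station Beta: 0O 2M)
3. 3 officers → Station Beta.  (Station Alpha: 2O 2M; Station Beta: 3O 2M)
4. 1 officer ← Station Alpha.  (Station Alpha: 3O 2M; Station Beta: 2O 2M)
5. 2 officers and 1 mutineer → Station Beta.  (Station Alpha: 1O 1M; Station Beta: 4O 3M)
6. 1 officer ← Station Alpha.  (Station Alpha: 2O 1M; Station Beta: 3O 3M)
7. 2 officers and 1 mutineer → Station Beta.  (Station Alpha: 0O 0M; Station Beta: 5O 4M)

7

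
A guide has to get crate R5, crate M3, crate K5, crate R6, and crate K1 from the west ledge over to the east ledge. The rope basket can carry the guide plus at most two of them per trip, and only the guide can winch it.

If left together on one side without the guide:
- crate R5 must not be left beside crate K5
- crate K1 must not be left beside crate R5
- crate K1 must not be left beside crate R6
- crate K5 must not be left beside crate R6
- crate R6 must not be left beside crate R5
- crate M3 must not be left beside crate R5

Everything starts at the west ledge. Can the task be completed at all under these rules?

Yes

1. Guide goes to the east ledge with crate R5 and crate R6.  [the west ledge: crate K1, crate K5, crate M3 | the east ledge: crate R5, crate R6]
2. Guide goes back to the west ledge with crate R5.  [the west ledge: crate K1, crate K5, crate M3, crate R5 | the east ledge: crate R6]
3. Guide goes to the east ledge with crate M3 and crate R5.  [the west ledge: crate K1, crate K5 | the east ledge: crate M3, crate R5, crate R6]
4. Guide goes back to the west ledge with crate R5.  [the west ledge: crate K1, crate K5, crate R5 | the east ledge: crate M3, crate R6]
5. Guide goes to the east ledge with crate K1 and crate K5.  [the west ledge: crate R5 | the east ledge: crate K1, crate K5, crate M3, crate R6]
6. Guide goes back to the west ledge with crate R6.  [the west ledge: crate R5, crate R6 | the east ledge: crate K1, crate K5, crate M3]
7. Guide goes to the east ledge with crate R5 and crate R6.  [the west ledge: — | the east ledge: crate K1, crate K5, crate M3, crate R5, crate R6]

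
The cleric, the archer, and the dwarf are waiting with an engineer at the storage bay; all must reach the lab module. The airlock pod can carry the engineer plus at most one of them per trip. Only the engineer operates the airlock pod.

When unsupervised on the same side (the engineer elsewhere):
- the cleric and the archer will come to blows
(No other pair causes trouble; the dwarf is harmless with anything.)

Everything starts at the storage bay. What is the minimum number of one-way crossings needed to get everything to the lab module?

5

Counting alone: the engineer can take at most 1 across per trip to the lab module, so moving all 3 needs at least 3 loaded trips out, with a return between consecutive ones — at least 5 crossings.
The plan below uses exactly 5 crossings, so it is optimal:
1. Engineer goes to the lab module with the cleric.
2. Engineer goes back to the storage bay alone.
3. Engineer goes to the lab module with the dwarf.
4. Engineer goes back to the storage bay alone.
5. Engineer goes to the lab module with the archer.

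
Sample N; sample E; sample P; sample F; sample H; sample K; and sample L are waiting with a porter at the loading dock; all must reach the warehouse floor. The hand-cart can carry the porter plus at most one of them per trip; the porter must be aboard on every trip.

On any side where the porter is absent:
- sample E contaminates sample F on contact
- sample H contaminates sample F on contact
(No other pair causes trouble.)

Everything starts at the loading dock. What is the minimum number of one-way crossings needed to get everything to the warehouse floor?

Counting alone: the porter can take at most 1 across per trip to the warehouse floor, so moving all 7 needs at least 7 loaded trips out, with a return between consecutive ones — at least 13 crossings.
The safety rule pushes this higher. Following every safe sequence of crossings, the most of the 7 that can be at the warehouse floor as the hand-cart arrives there on crossing 13 is 6 — never all 7.
So no plan with fewer than 15 crossings exists, and this one achieves 15:
1. Porter goes to the warehouse floor with sample F.  [the loading dock: sample E, sample H, sample K, sample L, sample N, sample P | the warehouse floor: sample F]
2. Porter goes back to the loading dock alone.  [the loading dock: sample E, sample H, sample K, sample L, sample N, sample P | the warehouse floor: sample F]
3. Porter goes to the warehouse floor with sample N.  [the loading dock: sample E, sample H, sample K, sample L, sample P | the warehouse floor: sample F, sample N]
4. Porter goes back to the loading dock alone.  [the loading dock: sample E, sample H, sample K, sample L, sample P | the warehouse floor: sample F, sample N]
5. Porter goes to the warehouse floor with sample E.  [the loading dock: sample H, sample K, sample L, sample P | the warehouse floor: sample E, sample F, sample N]
6. Porter goes back to the loading dock with sample F.  [the loading dock: sample F, sample H, sample K, sample L, sample P | the warehouse floor: sample E, sample N]
7. Porter goes to the warehouse floor with sample H.  [the loading dock: sample F, sample K, sample L, sample P | the warehouse floor: sample E, sample H, sample N]
8. Porter goes back to the loading dock alone.  [the loading dock: sample F, sample K, sample L, sample P | the warehouse floor: sample E, sample H, sample N]
9. Porter goes to the warehouse floor with sample P.  [the loading dock: sample F, sample K, sample L | the warehouse floor: sample E, sample H, sample N, sample P]
10. Porter goes back to the loading dock alone.  [the loading dock: sample F, sample K, sample L | the warehouse floor: sample E, sample H, sample N, sample P]
11. Porter goes to the warehouse floor with sample K.  [the loading dock: sample F, sample L | the warehouse floor: sample E, sample H, sample K, sample N, sample P]
12. Porter goes back to the loading dock alone.  [the loading dock: sample F, sample L | the warehouse floor: sample E, sample H, sample K, sample N, sample P]
13. Porter goes to the warehouse floor with sample L.  [the loading dock: sample F | the warehouse floor: sample E, sample H, sample K, sample L, sample N, sample P]
14. Porter goes back to the loading dock alone.  [the loading dock: sample F | the warehouse floor: sample E, sample H, sample K, sample L, sample N, sample P]
15. Porter goes to the warehouse floor with sample F.  [the loading dock: — | the warehouse floor: sample E, sample F, sample H, sample K, sample L, sample N, sample P]

15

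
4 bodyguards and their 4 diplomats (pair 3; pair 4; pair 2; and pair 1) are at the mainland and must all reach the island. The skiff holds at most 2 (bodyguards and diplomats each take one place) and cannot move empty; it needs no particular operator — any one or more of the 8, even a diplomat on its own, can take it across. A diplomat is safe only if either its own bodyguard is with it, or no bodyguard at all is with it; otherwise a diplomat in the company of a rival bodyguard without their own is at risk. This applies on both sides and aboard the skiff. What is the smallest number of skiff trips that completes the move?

Following every safe sequence of crossings from the start, the most of the 8 that can be at the island as the skiff arrives there on crossings 1, 3, 5 is 2, 3, 4 respectively; the best ever achieved is 4 of 8.
From crossing 7 on, no configuration arises that was not already reachable earlier: only 44 distinct safe configurations (who is on which side, and where the skiff is) can ever be reached, none of them has everyone across, and every continuation just revisits them. So no valid plan exists.

impossible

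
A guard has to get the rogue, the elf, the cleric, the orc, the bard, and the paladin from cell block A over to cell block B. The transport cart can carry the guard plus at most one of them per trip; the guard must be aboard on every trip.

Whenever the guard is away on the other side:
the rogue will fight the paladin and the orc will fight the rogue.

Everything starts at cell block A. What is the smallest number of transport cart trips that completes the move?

13

Counting alone: the guard can take at most 1 across per trip to cell block B, so moving all 6 needs at least 6 loaded trips out, with a return between consecutive ones — at least 11 crossings.
The safety rule pushes this higher. Following every safe sequence of crossings, the most of the 6 that can be at cell block B as the transport cart arrives there on crossing 11 is 5 — never all 6.
So no plan with fewer than 13 crossings exists, and this one achieves 13:
1. Guard goes to cell block B with the rogue.  [cell block A: the bard, the cleric, the elf, the orc, the paladin | cell block B: the rogue]
2. Guard goes back to cell block A alone.  [cell block A: the bard, the cleric, the elf, the orc, the paladin | cell block B: the rogue]
3. Guard goes to cell block B with the elf.  [cell block A: the bard, the cleric, the orc, the paladin | cell block B: the elf, the rogue]
4. Guard goes back to cell block A alone.  [cell block A: the bard, the cleric, the orc, the paladin | cell block B: the elf, the rogue]
5. Guard goes to cell block B with the cleric.  [cell block A: the bard, the orc, the paladin | cell block B: the cleric, the elf, the rogue]
6. Guard goes back to cell block A alone.  [cell block A: the bard, the orc, the paladin | cell block B: the cleric, the elf, the rogue]
7. Guard goes to cell block B with the orc.  [cell block A: the bard, the paladin | cell block B: the cleric, the elf, the orc, the rogue]
8. Guard goes back to cell block A with the rogue.  [cell block A: the bard, the paladin, the rogue | cell block B: the cleric, the elf, the orc]
9. Guard goes to cell block B with the paladin.  [cell block A: the bard, the rogue | cell block B: the cleric, the elf, the orc, the paladin]
10. Guard goes back to cell block A alone.  [cell block A: the bard, the rogue | cell block B: the cleric, the elf, the orc, the paladin]
11. Guard goes to cell block B with the bard.  [cell block A: the rogue | cell block B: the bard, the cleric, the elf, the orc, the paladin]
12. Guard goes back to cell block A alone.  [cell block A: the rogue | cell block B: the bard, the cleric, the elf, the orc, the paladin]
13. Guard goes to cell block B with the rogue.  [cell block A: — | cell block B: the bard, the cleric, the elf, the orc, the paladin, the rogue]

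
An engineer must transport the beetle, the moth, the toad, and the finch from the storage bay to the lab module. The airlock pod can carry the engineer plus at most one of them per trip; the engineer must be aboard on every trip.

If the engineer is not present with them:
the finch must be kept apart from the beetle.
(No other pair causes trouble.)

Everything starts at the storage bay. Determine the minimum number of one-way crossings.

Counting alone: the engineer can take at most 1 across per trip to the lab module, so moving all 4 needs at least 4 loaded trips out, with a return between consecutive ones — at least 7 crossings.
The plan below uses exactly 7 crossings, so it is optimal:
1. Engineer goes to the lab module with the beetle.
2. Engineer goes back to the storage bay alone.
3. Engineer goes to the lab module with the moth.
4. Engineer goes back to the storage bay alone.
5. Engineer goes to the lab module with the toad.
6. Engineer goes back to the storage bay alone.
7. Engineer goes to the lab module with the finch.

7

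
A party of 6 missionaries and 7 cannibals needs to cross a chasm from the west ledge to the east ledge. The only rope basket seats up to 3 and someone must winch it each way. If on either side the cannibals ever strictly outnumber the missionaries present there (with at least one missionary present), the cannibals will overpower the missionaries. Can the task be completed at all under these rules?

No

The cannibals already outnumber the missionaries at the west ledge before anyone moves, so the starting position itself is disallowed.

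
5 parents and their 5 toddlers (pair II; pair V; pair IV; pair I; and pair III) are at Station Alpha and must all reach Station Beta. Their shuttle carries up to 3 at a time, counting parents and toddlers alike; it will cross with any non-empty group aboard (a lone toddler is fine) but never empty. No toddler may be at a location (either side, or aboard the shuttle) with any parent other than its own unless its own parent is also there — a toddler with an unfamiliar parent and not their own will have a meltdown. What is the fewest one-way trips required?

Counting alone: each trip to Station Beta takes at most 3 across and each return brings at least 1 back, so after t trips out (and t−1 returns) at most 3t − (t−1) of the 10 are across; that first reaches 10 at t = 5, so at least 9 crossings are needed.
The safety rule pushes this higher. Following every safe sequence of crossings, the most of the 10 that can be at Station Beta as the shuttle arrives there on crossing 9 is 9 — never all 10.
So no plan with fewer than 11 crossings exists, and this one achieves 11:
1. parent II and toddler II cross → Station Beta.
2. parent II crosses ← Station Alpha.
3. toddler I, toddler IV, and toddler V cross → Station Beta.
4. toddler II crosses ← Station Alpha.
5. parent I, parent IV, and parent V cross → Station Beta.
6. parent V and toddler V cross ← Station Alpha.
7. parent II, parent III, and parent V cross → Station Beta.
8. toddler IV crosses ← Station Alpha.
9. toddler II and toddler V cross → Station Beta.
10. toddler II crosses ← Station Alpha.
11. toddler II, toddler III, and toddler IV cross → Station Beta.

11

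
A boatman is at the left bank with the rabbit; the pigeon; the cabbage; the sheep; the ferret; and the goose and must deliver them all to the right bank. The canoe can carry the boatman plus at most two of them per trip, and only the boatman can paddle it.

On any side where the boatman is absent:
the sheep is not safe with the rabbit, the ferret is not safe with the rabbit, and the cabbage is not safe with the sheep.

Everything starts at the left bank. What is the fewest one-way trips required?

Counting alone: the boatman can take at most 2 across per trip to the right bank, so moving all 6 needs at least 3 loaded trips out, with a return between consecutive ones — at least 5 crossings.
The plan below uses exactly 5 crossings, so it is optimal:
1. Boatman goes to the right bank with the cabbage and the rabbit.  [the left bank: the ferret, the goose, the pigeon, the sheep | the right bank: the cabbage, the rabbit]
2. Boatman goes back to the left bank alone.  [the left bank: the ferret, the goose, the pigeon, the sheep | the right bank: the cabbage, the rabbit]
3. Boatman goes to the right bank with the goose and the pigeon.  [the left bank: the ferret, the sheep | the right bank: the cabbage, the goose, the pigeon, the rabbit]
4. Boatman goes back to the left bank alone.  [the left bank: the ferret, the sheep | the right bank: the cabbage, the goose, the pigeon, the rabbit]
5. Boatman goes to the right bank with the ferret and the sheep.  [the left bank: — | the right bank: the cabbage, the ferret, the goose, the pigeon, the rabbit, the sheep]

5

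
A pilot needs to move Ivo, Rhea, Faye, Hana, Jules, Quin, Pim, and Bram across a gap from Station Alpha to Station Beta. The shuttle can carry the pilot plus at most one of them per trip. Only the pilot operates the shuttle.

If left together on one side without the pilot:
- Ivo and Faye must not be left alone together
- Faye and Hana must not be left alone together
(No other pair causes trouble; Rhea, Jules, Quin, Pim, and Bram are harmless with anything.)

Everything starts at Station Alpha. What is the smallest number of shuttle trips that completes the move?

Counting alone: the pilot can take at most 1 across per trip to Station Beta, so moving all 8 needs at least 8 loaded trips out, with a return between consecutive ones — at least 15 crossings.
The safety rule pushes this higher. Following every safe sequence of crossings, the most of the 8 that can be at Station Beta as the shuttle arrives there on crossing 15 is 7 — never all 8.
So no plan with fewer than 17 crossings exists, and this one achieves 17:
1. Pilot goes to Station Beta with Faye.  [Station Alpha: Bram, Hana, Ivo, Jules, Pim, Quin, Rhea | Station Beta: Faye]
2. Pilot goes back to Station Alpha alone.  [Station Alpha: Bram, Hana, Ivo, Jules, Pim, Quin, Rhea | Station Beta: Faye]
3. Pilot goes to Station Beta with Ivo.  [Station Alpha: Bram, Hana, Jules, Pim, Quin, Rhea | Station Beta: Faye, Ivo]
4. Pilot goes back to Station Alpha with Faye.  [Station Alpha: Bram, Faye, Hana, Jules, Pim, Quin, Rhea | Station Beta: Ivo]
5. Pilot goes to Station Beta with Hana.  [Station Alpha: Bram, Faye, Jules, Pim, Quin, Rhea | Station Beta: Hana, Ivo]
6. Pilot goes back to Station Alpha alone.  [Station Alpha: Bram, Faye, Jules, Pim, Quin, Rhea | Station Beta: Hana, Ivo]
7. Pilot goes to Station Beta with Rhea.  [Station Alpha: Bram, Faye, Jules, Pim, Quin | Station Beta: Hana, Ivo, Rhea]
8. Pilot goes back to Station Alpha alone.  [Station Alpha: Bram, Faye, Jules, Pim, Quin | Station Beta: Hana, Ivo, Rhea]
9. Pilot goes to Station Beta with Jules.  [Station Alpha: Bram, Faye, Pim, Quin | Station Beta: Hana, Ivo, Jules, Rhea]
10. Pilot goes back to Station Alpha alone.  [Station Alpha: Bram, Faye, Pim, Quin | Station Beta: Hana, Ivo, Jules, Rhea]
11. Pilot goes to Station Beta with Quin.  [Station Alpha: Bram, Faye, Pim | Station Beta: Hana, Ivo, Jules, Quin, Rhea]
12. Pilot goes back to Station Alpha alone.  [Station Alpha: Bram, Faye, Pim | Station Beta: Hana, Ivo, Jules, Quin, Rhea]
13. Pilot goes to Station Beta with Pim.  [Station Alpha: Bram, Faye | Station Beta: Hana, Ivo, Jules, Pim, Quin, Rhea]
14. Pilot goes back to Station Alpha alone.  [Station Alpha: Bram, Faye | Station Beta: Hana, Ivo, Jules, Pim, Quin, Rhea]
15. Pilot goes to Station Beta with Bram.  [Station Alpha: Faye | Station Beta: Bram, Hana, Ivo, Jules, Pim, Quin, Rhea]
16. Pilot goes back to Station Alpha alone.  [Station Alpha: Faye | Station Beta: Bram, Hana, Ivo, Jules, Pim, Quin, Rhea]
17. Pilot goes to Station Beta with Faye.  [Station Alpha: — | Station Beta: Bram, Faye, Hana, Ivo, Jules, Pim, Quin, Rhea]

17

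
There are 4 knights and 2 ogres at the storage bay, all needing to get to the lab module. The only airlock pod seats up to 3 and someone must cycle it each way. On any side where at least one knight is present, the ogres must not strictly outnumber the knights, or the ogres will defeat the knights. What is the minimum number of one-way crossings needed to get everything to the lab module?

Counting alone: each trip to the lab module takes at most 3 across and each return brings at least 1 back, so after t trips out (and t−1 returns) at most 3t − (t−1) of the 6 are across; that first reaches 6 at t = 3, so at least 5 crossings are needed.
The plan below uses exactly 5 crossings, so it is optimal:
1. 2 ogres → the lab module.  (the storage bay: 4K 0O; the lab module: 0K 2O)
2. 1 ogre ← the storage bay.  (the storage bay: 4K 1O; the lab module: 0K 1O)
3. 2 knights and 1 ogre → the lab module.  (the storage bay: 2K 0O; the lab module: 2K 2O)
4. 1 ogre ← the storage bay.  (the storage bay: 2K 1O; the lab module: 2K 1O)
5. 2 knights and 1 ogre → the lab module.  (the storage bay: 0K 0O; the lab module: 4K 2O)

5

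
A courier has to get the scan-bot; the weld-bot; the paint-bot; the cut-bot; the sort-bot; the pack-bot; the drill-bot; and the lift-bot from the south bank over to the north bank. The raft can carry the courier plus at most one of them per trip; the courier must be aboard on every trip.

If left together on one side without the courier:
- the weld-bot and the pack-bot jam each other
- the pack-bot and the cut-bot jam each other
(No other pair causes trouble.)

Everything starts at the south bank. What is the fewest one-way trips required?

17

Counting alone: the courier can take at most 1 across per trip to the north bank, so moving all 8 needs at least 8 loaded trips out, with a return between consecutive ones — at least 15 crossings.
The safety rule pushes this higher. Following every safe sequence of crossings, the most of the 8 that can be at the north bank as the raft arrives there on crossing 15 is 7 — never all 8.
So no plan with fewer than 17 crossings exists, and this one achieves 17:
1. Courier goes to the north bank with the pack-bot.  [the south bank: the cut-bot, the drill-bot, the lift-bot, the paint-bot, the scan-bot, the sort-bot, the weld-bot | the north bank: the pack-bot]
2. Courier goes back to the south bank alone.  [the south bank: the cut-bot, the drill-bot, the lift-bot, the paint-bot, the scan-bot, the sort-bot, the weld-bot | the north bank: the pack-bot]
3. Courier goes to the north bank with the scan-bot.  [the south bank: the cut-bot, the drill-bot, the lift-bot, the paint-bot, the sort-bot, the weld-bot | the north bank: the pack-bot, the scan-bot]
4. Courier goes back to the south bank alone.  [the south bank: the cut-bot, the drill-bot, the lift-bot, the paint-bot, the sort-bot, the weld-bot | the north bank: the pack-bot, the scan-bot]
5. Courier goes to the north bank with the weld-bot.  [the south bank: the cut-bot, the drill-bot, the lift-bot, the paint-bot, the sort-bot | the north bank: the pack-bot, the scan-bot, the weld-bot]
6. Courier goes back to the south bank with the pack-bot.  [the south bank: the cut-bot, the drill-bot, the lift-bot, the pack-bot, the paint-bot, the sort-bot | the north bank: the scan-bot, the weld-bot]
7. Courier goes to the north bank with the cut-bot.  [the south bank: the drill-bot, the lift-bot, the pack-bot, the paint-bot, the sort-bot | the north bank: the cut-bot, the scan-bot, the weld-bot]
8. Courier goes back to the south bank alone.  [the south bank: the drill-bot, the lift-bot, the pack-bot, the paint-bot, the sort-bot | the north bank: the cut-bot, the scan-bot, the weld-bot]
9. Courier goes to the north bank with the paint-bot.  [the south bank: the drill-bot, the lift-bot, the pack-bot, the sort-bot | the north bank: the cut-bot, the paint-bot, the scan-bot, the weld-bot]
10. Courier goes back to the south bank alone.  [the south bank: the drill-bot, the lift-bot, the pack-bot, the sort-bot | the north bank: the cut-bot, the paint-bot, the scan-bot, the weld-bot]
11. Courier goes to the north bank with the sort-bot.  [the south bank: the drill-bot, the lift-bot, the pack-bot | the north bank: the cut-bot, the paint-bot, the scan-bot, the sort-bot, the weld-bot]
12. Courier goes back to the south bank alone.  [the south bank: the drill-bot, the lift-bot, the pack-bot | the north bank: the cut-bot, the paint-bot, the scan-bot, the sort-bot, the weld-bot]
13. Courier goes to the north bank with the drill-bot.  [the south bank: the lift-bot, the pack-bot | the north bank: the cut-bot, the drill-bot, the paint-bot, the scan-bot, the sort-bot, the weld-bot]
14. Courier goes back to the south bank alone.  [the south bank: the lift-bot, the pack-bot | the north bank: the cut-bot, the drill-bot, the paint-bot, the scan-bot, the sort-bot, the weld-bot]
15. Courier goes to the north bank with the lift-bot.  [the south bank: the pack-bot | the north bank: the cut-bot, the drill-bot, the lift-bot, the paint-bot, the scan-bot, the sort-bot, the weld-bot]
16. Courier goes back to the south bank alone.  [the south bank: the pack-bot | the north bank: the cut-bot, the drill-bot, the lift-bot, the paint-bot, the scan-bot, the sort-bot, the weld-bot]
17. Courier goes to the north bank with the pack-bot.  [the south bank: — | the north bank: the cut-bot, the drill-bot, the lift-bot, the pack-bot, the paint-bot, the scan-bot, the sort-bot, the weld-bot]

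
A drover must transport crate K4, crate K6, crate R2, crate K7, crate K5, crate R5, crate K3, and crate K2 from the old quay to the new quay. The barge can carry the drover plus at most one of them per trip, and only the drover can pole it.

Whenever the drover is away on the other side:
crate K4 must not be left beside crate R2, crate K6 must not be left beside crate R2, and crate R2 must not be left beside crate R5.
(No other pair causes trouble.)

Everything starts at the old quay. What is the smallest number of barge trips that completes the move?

impossible

Following every safe sequence of crossings from the start, the most of the 8 that can be at the new quay as the barge arrives there on crossings 1, 3, 5, 7, 9, 11 is 1, 2, 3, 4, 5, 6 respectively; the best ever achieved is 6 of 8.
From crossing 13 on, no configuration arises that was not already reachable earlier: only 144 distinct safe configurations (who is on which side, and where the barge is) can ever be reached, none of them has everyone across, and every continuation just revisits them. So no valid plan exists.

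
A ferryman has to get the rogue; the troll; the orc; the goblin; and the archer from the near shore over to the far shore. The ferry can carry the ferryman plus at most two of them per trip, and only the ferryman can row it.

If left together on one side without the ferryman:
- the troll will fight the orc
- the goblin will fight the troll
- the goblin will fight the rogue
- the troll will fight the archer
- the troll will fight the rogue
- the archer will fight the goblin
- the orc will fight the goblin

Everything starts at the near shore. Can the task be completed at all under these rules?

No

Following every safe sequence of crossings from the start, the most of the 5 that can be at the far shore as the ferry arrives there on crossings 1, 3 is 2, 3 respectively; the best ever achieved is 3 of 5.
From crossing 5 on, no configuration arises that was not already reachable earlier: only 10 distinct safe configurations (who is on which side, and where the ferry is) can ever be reached, none of them has everyone across, and every continuation just revisits them. So no valid plan exists.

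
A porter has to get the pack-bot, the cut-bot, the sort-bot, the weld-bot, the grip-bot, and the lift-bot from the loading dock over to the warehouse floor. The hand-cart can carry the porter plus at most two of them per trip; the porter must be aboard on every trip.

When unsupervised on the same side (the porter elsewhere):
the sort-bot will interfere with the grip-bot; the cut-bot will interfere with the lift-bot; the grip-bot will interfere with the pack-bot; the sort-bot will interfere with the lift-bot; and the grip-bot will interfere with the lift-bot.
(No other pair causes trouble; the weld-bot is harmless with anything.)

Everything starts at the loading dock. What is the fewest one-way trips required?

Counting alone: the porter can take at most 2 across per trip to the warehouse floor, so moving all 6 needs at least 3 loaded trips out, with a return between consecutive ones — at least 5 crossings.
The safety rule pushes this higher. Following every safe sequence of crossings, the most of the 6 that can be at the warehouse floor as the hand-cart arrives there on crossings 5, 7 is 4, 5 respectively — never all 6.
So no plan with fewer than 9 crossings exists, and this one achieves 9:
1. Porter goes to the warehouse floor with the grip-bot and the lift-bot.
2. Porter goes back to the loading dock with the grip-bot.
3. Porter goes to the warehouse floor with the pack-bot and the sort-bot.
4. Porter goes back to the loading dock with the sort-bot.
5. Porter goes to the warehouse floor with the cut-bot and the sort-bot.
6. Porter goes back to the loading dock with the lift-bot.
7. Porter goes to the warehouse floor with the grip-bot and the weld-bot.
8. Porter goes back to the loading dock with the grip-bot.
9. Porter goes to the warehouse floor with the grip-bot and the lift-bot.

9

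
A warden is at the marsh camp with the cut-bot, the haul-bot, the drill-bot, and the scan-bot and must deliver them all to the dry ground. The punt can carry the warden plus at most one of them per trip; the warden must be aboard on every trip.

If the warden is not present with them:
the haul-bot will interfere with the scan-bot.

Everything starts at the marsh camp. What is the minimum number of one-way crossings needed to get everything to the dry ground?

Counting alone: the warden can take at most 1 across per trip to the dry ground, so moving all 4 needs at least 4 loaded trips out, with a return between consecutive ones — at least 7 crossings.
The plan below uses exactly 7 crossings, so it is optimal:
1. Warden goes to the dry ground with the haul-bot.
2. Warden goes back to the marsh camp alone.
3. Warden goes to the dry ground with the cut-bot.
4. Warden goes back to the marsh camp alone.
5. Warden goes to the dry ground with the drill-bot.
6. Warden goes back to the marsh camp alone.
7. Warden goes to the dry ground with the scan-bot.

7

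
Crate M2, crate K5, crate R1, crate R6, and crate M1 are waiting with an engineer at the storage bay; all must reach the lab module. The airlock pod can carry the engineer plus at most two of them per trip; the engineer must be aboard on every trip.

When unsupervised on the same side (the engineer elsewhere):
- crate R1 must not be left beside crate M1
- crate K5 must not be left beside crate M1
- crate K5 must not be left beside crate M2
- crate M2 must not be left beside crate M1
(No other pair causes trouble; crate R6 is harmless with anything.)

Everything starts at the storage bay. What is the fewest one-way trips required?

Counting alone: the engineer can take at most 2 across per trip to the lab module, so moving all 5 needs at least 3 loaded trips out, with a return between consecutive ones — at least 5 crossings.
The safety rule pushes this higher. Following every safe sequence of crossings, the most of the 5 that can be at the lab module as the airlock pod arrives there on crossing 5 is 4 — never all 5.
So no plan with fewer than 7 crossings exists, and this one achieves 7:
1. Engineer goes to the lab module with crate M1 and crate M2.  [the storage bay: crate K5, crate R1, crate R6 | the lab module: crate M1, crate M2]
2. Engineer goes back to the storage bay with crate M2.  [the storage bay: crate K5, crate M2, crate R1, crate R6 | the lab module: crate M1]
3. Engineer goes to the lab module with crate M2 and crate R1.  [the storage bay: crate K5, crate R6 | the lab module: crate M1, crate M2, crate R1]
4. Engineer goes back to the storage bay with crate M1.  [the storage bay: crate K5, crate M1, crate R6 | the lab module: crate M2, crate R1]
5. Engineer goes to the lab module with crate K5 and crate R6.  [the storage bay: crate M1 | the lab module: crate K5, crate M2, crate R1, crate R6]
6. Engineer goes back to the storage bay with crate M2.  [the storage bay: crate M1, crate M2 | the lab module: crate K5, crate R1, crate R6]
7. Engineer goes to the lab module with crate M1 and crate M2.  [the storage bay: — | the lab module: crate K5, crate M1, crate M2, crate R1, crate R6]

7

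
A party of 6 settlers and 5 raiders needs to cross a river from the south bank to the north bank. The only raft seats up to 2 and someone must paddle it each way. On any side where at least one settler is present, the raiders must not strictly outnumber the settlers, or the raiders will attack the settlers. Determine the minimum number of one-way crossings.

19

Counting alone: each trip to the north bank takes at most 2 across and each return brings at least 1 back, so after t trips out (and t−1 returns) at most 2t − (t−1) of the 11 are across; that first reaches 11 at t = 10, so at least 19 crossings are needed.
The plan below uses exactly 19 crossings, so it is optimal:
1. 2 raiders → the north bank.  (the south bank: 6S 3R; the north bank: 0S 2R)
2. 1 raider ← the south bank.  (the south bank: 6S 4R; the north bank: 0S 1R)
3. 2 raiders → the north bank.  (the south bank: 6S 2R; the north bank: 0S 3R)
4. 1 raider ← the south bank.  (the south bank: 6S 3R; the north bank: 0S 2R)
5. 2 settlers → the north bank.  (the south bank: 4S 3R; the north bank: 2S 2R)
6. 1 raider ← the south bank.  (the south bank: 4S 4R; the north bank: 2S 1R)
7. 1 settler and 1 raider → the north bank.  (the south bank: 3S 3R; the north bank: 3S 2R)
8. 1 settler ← the south bank.  (the south bank: 4S 3R; the north bank: 2S 2R)
9. 1 settler and 1 raider → the north bank.  (the south bank: 3S 2R; the north bank: 3S 3R)
10. 1 raider ← the south bank.  (the south bank: 3S 3R; the north bank: 3S 2R)
11. 1 settler and 1 raider → the north bank.  (the south bank: 2S 2R; the north bank: 4S 3R)
12. 1 settler ← the south bank.  (the south bank: 3S 2R; the north bank: 3S 3R)
13. 1 settler and 1 raider → the north bank.  (the south bank: 2S 1R; the north bank: 4S 4R)
14. 1 raider ← the south bank.  (the south bank: 2S 2R; the north bank: 4S 3R)
15. 1 settler and 1 raider → the north bank.  (the south bank: 1S 1R; the north bank: 5S 4R)
16. 1 settler ← the south bank.  (the south bank: 2S 1R; the north bank: 4S 4R)
17. 1 settler and 1 raider → the north bank.  (the south bank: 1S 0R; the north bank: 5S 5R)
18. 1 raider ← the south bank.  (the south bank: 1S 1R; the north bank: 5S 4R)
19. 1 settler and 1 raider → the north bank.  (the south bank: 0S 0R; the north bank: 6S 5R)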